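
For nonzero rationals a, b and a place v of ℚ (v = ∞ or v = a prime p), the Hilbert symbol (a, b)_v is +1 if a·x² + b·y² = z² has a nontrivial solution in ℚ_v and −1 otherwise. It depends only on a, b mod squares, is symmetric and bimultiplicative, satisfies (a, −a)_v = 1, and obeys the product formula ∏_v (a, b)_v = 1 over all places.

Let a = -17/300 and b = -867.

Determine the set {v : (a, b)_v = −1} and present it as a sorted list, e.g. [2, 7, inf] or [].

(a, b) ≡ (-51, -3) mod (ℚ^×)²; places V = {2, 3, 5, 17, ∞}.
(a,b)_17: α=1, u≡3; β=2, v≡14 (mod 17); (3|17)=-1, (14|17)=-1; sign (−1)^0·-1^2·-1^1 = -1.
(a,b)_∞: sgn(-51)=−, sgn(-3)=−, so -1.
(a,b)_3: α=-1, u≡1; β=1, v≡2 (mod 3); (1|3)=+1, (2|3)=-1; sign (−1)^1·+1^1·-1^-1 = +1.
(a,b)_2: α=-2, β=0; u≡5, v≡5 (mod 8); ε(u)ε(v)=0·0, αω(v)=-2·1, βω(u)=0·1; sum ≡ 0  ⇒  +1.
(a,b)_5: α=-2, u≡4; β=0, v≡3 (mod 5); (4|5)=+1, (3|5)=-1; sign (−1)^0·+1^0·-1^-2 = +1.
Ram(-51, -3) = {17, ∞}; no ℚ_17-point on the conic.

[17, inf]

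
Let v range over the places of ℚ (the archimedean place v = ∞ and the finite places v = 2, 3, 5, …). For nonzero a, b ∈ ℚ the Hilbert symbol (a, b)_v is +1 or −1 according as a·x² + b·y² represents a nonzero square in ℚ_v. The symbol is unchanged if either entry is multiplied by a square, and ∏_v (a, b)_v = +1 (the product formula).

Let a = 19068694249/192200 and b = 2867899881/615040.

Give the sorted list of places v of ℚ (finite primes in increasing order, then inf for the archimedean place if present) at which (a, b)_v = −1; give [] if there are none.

[2, 3, 5, 23]

(a, b) ≡ (249458, 5610) mod (ℚ^×)²; places V = {2, 3, 5, 7, 11, 17, 19, 23, 29, 31, ∞}.
(a,b)_23: α=3, u≡8; β=0, v≡14 (mod 23); (8|23)=+1, (14|23)=-1; sign (−1)^0·+1^0·-1^3 = -1.
(a,b)_5: α=-2, u≡3; β=-1, v≡2 (mod 5); (3|5)=-1, (2|5)=-1; sign (−1)^0·-1^-1·-1^-2 = -1.
(a,b)_11: α=1, u≡2; β=1, v≡4 (mod 11); (2|11)=-1, (4|11)=+1; sign (−1)^1·-1^1·+1^1 = +1.
(a,b)_17: α=3, u≡7; β=3, v≡3 (mod 17); (7|17)=-1, (3|17)=-1; sign (−1)^0·-1^3·-1^3 = +1.
(a,b)_19: α=0, u≡1; β=2, v≡6 (mod 19); (1|19)=+1, (6|19)=+1; sign (−1)^0·+1^2·+1^0 = +1.
(a,b)_∞: sgn(249458)=+, sgn(5610)=+, so +1.
(a,b)_29: α=1, u≡27; β=0, v≡23 (mod 29); (27|29)=-1, (23|29)=+1; sign (−1)^0·-1^0·+1^1 = +1.
(a,b)_2: α=-3, β=-7; u≡1, v≡5 (mod 8); ε(u)ε(v)=0·0, αω(v)=-3·1, βω(u)=-7·0; sum ≡ 1  ⇒  -1.
(a,b)_31: α=-2, u≡14; β=-2, v≡13 (mod 31); (14|31)=+1, (13|31)=-1; sign (−1)^0·+1^-2·-1^-2 = +1.
(a,b)_7: α=0, u≡3; β=2, v≡6 (mod 7); (3|7)=-1, (6|7)=-1; sign (−1)^0·-1^2·-1^0 = +1.
(a,b)_3: α=0, u≡2; β=1, v≡1 (mod 3); (2|3)=-1, (1|3)=+1; sign (−1)^0·-1^1·+1^0 = -1.
Ram(249458, 5610) = {2, 3, 5, 23}; no ℚ_2-point on the conic.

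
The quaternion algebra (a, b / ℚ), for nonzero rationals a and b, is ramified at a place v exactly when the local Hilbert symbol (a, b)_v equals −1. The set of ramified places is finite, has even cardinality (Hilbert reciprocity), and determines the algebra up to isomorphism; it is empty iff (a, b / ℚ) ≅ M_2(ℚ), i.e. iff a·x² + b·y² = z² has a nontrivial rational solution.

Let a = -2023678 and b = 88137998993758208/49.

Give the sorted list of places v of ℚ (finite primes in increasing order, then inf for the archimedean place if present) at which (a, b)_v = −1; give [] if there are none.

(a, b) ≡ (-2023678, 1598918) mod (ℚ^×)²; places V = {2, 7, 11, 17, 23, 29, 31, 37, 41, ∞}.
(a,b)_∞: sgn(-2023678)=−, sgn(1598918)=+, so +1.
(a,b)_31: α=0, u≡2; β=1, v≡8 (mod 31); (2|31)=+1, (8|31)=+1; sign (−1)^0·+1^1·+1^0 = +1.
(a,b)_7: α=0, u≡1; β=-2, v≡5 (mod 7); (1|7)=+1, (5|7)=-1; sign (−1)^0·+1^-2·-1^0 = +1.
(a,b)_37: α=1, u≡29; β=1, v≡20 (mod 37); (29|37)=-1, (20|37)=-1; sign (−1)^0·-1^1·-1^1 = +1.
(a,b)_2: α=1, β=11; u≡1, v≡3 (mod 8); ε(u)ε(v)=0·1, αω(v)=1·1, βω(u)=11·0; sum ≡ 1  ⇒  -1.
(a,b)_41: α=1, u≡6; β=1, v≡17 (mod 41); (6|41)=-1, (17|41)=-1; sign (−1)^0·-1^1·-1^1 = +1.
(a,b)_23: α=1, u≡12; β=2, v≡6 (mod 23); (12|23)=+1, (6|23)=+1; sign (−1)^0·+1^2·+1^1 = +1.
(a,b)_11: α=0, u≡3; β=2, v≡2 (mod 11); (3|11)=+1, (2|11)=-1; sign (−1)^0·+1^2·-1^0 = +1.
(a,b)_29: α=1, u≡21; β=2, v≡11 (mod 29); (21|29)=-1, (11|29)=-1; sign (−1)^0·-1^2·-1^1 = -1.
(a,b)_17: α=0, u≡2; β=1, v≡6 (mod 17); (2|17)=+1, (6|17)=-1; sign (−1)^0·+1^1·-1^0 = +1.
(-2023678, 1598918 / ℚ) ramifies at {2, 29}: a division algebra.

[2, 29]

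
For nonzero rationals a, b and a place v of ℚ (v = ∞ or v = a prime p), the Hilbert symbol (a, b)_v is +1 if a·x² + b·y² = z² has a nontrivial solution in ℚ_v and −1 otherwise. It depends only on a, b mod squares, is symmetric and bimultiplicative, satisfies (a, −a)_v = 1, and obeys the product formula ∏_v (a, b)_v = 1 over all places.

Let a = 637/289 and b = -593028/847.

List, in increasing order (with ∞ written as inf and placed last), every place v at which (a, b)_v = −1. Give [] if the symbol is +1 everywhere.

[7, 19]

(a, b) ≡ (13, -399) mod (ℚ^×)²; places V = {2, 3, 7, 11, 13, 17, 19, ∞}.
(a,b)_∞: sgn(13)=+, sgn(-399)=−, so +1.
(a,b)_2: α=0, β=2; u≡5, v≡1 (mod 8); ε(u)ε(v)=0·0, αω(v)=0·0, βω(u)=2·1; sum ≡ 0  ⇒  +1.
(a,b)_17: α=-2, u≡8; β=2, v≡4 (mod 17); (8|17)=+1, (4|17)=+1; sign (−1)^0·+1^2·+1^-2 = +1.
(a,b)_19: α=0, u≡12; β=1, v≡16 (mod 19); (12|19)=-1, (16|19)=+1; sign (−1)^0·-1^1·+1^0 = -1.
(a,b)_13: α=1, u≡12; β=0, v≡3 (mod 13); (12|13)=+1, (3|13)=+1; sign (−1)^0·+1^0·+1^1 = +1.
(a,b)_3: α=0, u≡1; β=3, v≡2 (mod 3); (1|3)=+1, (2|3)=-1; sign (−1)^0·+1^3·-1^0 = +1.
(a,b)_7: α=2, u≡3; β=-1, v≡6 (mod 7); (3|7)=-1, (6|7)=-1; sign (−1)^0·-1^-1·-1^2 = -1.
(a,b)_11: α=0, u≡7; β=-2, v≡10 (mod 11); (7|11)=-1, (10|11)=-1; sign (−1)^0·-1^-2·-1^0 = +1.
|Ram(13, -399)| = 2, even; anisotropic at {7, 19}.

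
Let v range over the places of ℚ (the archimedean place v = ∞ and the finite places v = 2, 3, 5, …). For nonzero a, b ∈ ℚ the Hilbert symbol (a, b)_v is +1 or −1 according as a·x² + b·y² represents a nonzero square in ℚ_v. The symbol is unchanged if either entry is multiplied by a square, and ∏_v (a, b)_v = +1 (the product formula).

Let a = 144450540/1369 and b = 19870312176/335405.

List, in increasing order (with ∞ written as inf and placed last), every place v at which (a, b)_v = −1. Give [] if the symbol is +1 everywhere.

[2, 3, 5, 13]

Mod squares: a ≡ 1235, b ≡ 195. Check v ∈ {∞, 2, 3, 5, 7, 11, 13, 19, 37}.
v=13: a=13^1·(≡3), b=13^1·(≡7) mod 13; (3|13)=+1, (7|13)=-1; (−1)^{1·1·6}·(+1)^1·(-1)^1 = -1.
v=19: a=19^3·(≡8), b=19^2·(≡7) mod 19; (8|19)=-1, (7|19)=+1; (−1)^{3·2·9}·(-1)^2·(+1)^3 = +1.
v=37: a=37^-2·(≡24), b=37^-2·(≡10) mod 37; (24|37)=-1, (10|37)=+1; (−1)^{-2·-2·18}·(-1)^-2·(+1)^-2 = +1.
v=∞: 1235 > 0 and 195 > 0  ⇒  (a,b)_∞ = +1.
v=7: a=7^0·(≡6), b=7^-2·(≡6) mod 7; (6|7)=-1, (6|7)=-1; (−1)^{0·-2·3}·(-1)^-2·(-1)^0 = +1.
v=11: a=11^0·(≡5), b=11^2·(≡10) mod 11; (5|11)=+1, (10|11)=-1; (−1)^{0·2·5}·(+1)^2·(-1)^0 = +1.
v=2: v_2(a)=2, v_2(b)=4; units ≡ 3, 3 (mod 8); ε·ε+αω+βω = 1·1+2·1+4·1 ≡ 1  ⇒  (a,b)_2 = -1.
v=5: a=5^1·(≡2), b=5^-1·(≡1) mod 5; (2|5)=-1, (1|5)=+1; (−1)^{1·-1·2}·(-1)^-1·(+1)^1 = -1.
v=3: a=3^4·(≡2), b=3^7·(≡2) mod 3; (2|3)=-1, (2|3)=-1; (−1)^{4·7·1}·(-1)^7·(-1)^4 = -1.
|Ram(1235, 195)| = 4, even; anisotropic at {2, 3, 5, 13}.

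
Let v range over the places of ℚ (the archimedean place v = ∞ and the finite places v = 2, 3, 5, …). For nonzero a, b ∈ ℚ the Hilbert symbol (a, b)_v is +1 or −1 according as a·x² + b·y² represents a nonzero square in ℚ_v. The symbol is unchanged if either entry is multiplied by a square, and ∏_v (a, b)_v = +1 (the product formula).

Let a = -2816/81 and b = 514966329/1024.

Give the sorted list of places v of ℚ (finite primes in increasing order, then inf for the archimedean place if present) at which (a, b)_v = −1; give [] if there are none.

[17, 19]

Mod squares: a ≡ -11, b ≡ 969. Check v ∈ {∞, 2, 3, 11, 17, 19}.
v=19: a=19^0·(≡3), b=19^1·(≡14) mod 19; (3|19)=-1, (14|19)=-1; (−1)^{0·1·9}·(-1)^1·(-1)^0 = -1.
v=∞: -11 < 0 and 969 > 0  ⇒  (a,b)_∞ = +1.
v=17: a=17^0·(≡7), b=17^1·(≡6) mod 17; (7|17)=-1, (6|17)=-1; (−1)^{0·1·8}·(-1)^1·(-1)^0 = -1.
v=2: v_2(a)=8, v_2(b)=-10; units ≡ 5, 1 (mod 8); ε·ε+αω+βω = 0·0+8·0+-10·1 ≡ 0  ⇒  (a,b)_2 = +1.
v=11: a=11^1·(≡2), b=11^0·(≡9) mod 11; (2|11)=-1, (9|11)=+1; (−1)^{1·0·5}·(-1)^0·(+1)^1 = +1.
v=3: a=3^-4·(≡1), b=3^13·(≡2) mod 3; (1|3)=+1, (2|3)=-1; (−1)^{-4·13·1}·(+1)^13·(-1)^-4 = +1.
(-11, 969 / ℚ) ramifies at {17, 19}: a division algebra.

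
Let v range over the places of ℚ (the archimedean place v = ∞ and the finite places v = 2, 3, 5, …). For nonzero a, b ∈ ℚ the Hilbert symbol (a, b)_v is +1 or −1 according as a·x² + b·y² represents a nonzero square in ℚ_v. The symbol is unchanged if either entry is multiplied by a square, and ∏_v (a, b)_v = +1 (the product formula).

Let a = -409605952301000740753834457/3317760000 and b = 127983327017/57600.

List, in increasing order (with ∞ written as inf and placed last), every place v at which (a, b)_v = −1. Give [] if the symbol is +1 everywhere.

[17, 23]

(a, b) ≡ (-1457, 18377) mod (ℚ^×)²; places V = {2, 3, 5, 7, 13, 17, 23, 29, 31, 47, ∞}.
(a,b)_7: α=2, u≡5; β=2, v≡4 (mod 7); (5|7)=-1, (4|7)=+1; sign (−1)^0·-1^2·+1^2 = +1.
(a,b)_31: α=1, u≡23; β=0, v≡14 (mod 31); (23|31)=-1, (14|31)=+1; sign (−1)^0·-1^0·+1^1 = +1.
(a,b)_2: α=-16, β=-8; u≡7, v≡1 (mod 8); ε(u)ε(v)=1·0, αω(v)=-16·0, βω(u)=-8·0; sum ≡ 0  ⇒  +1.
(a,b)_3: α=-4, u≡1; β=-2, v≡2 (mod 3); (1|3)=+1, (2|3)=-1; sign (−1)^0·+1^-2·-1^-4 = +1.
(a,b)_5: α=-4, u≡3; β=-2, v≡3 (mod 5); (3|5)=-1, (3|5)=-1; sign (−1)^0·-1^-2·-1^-4 = +1.
(a,b)_47: α=3, u≡27; β=1, v≡20 (mod 47); (27|47)=+1, (20|47)=-1; sign (−1)^1·+1^1·-1^3 = +1.
(a,b)_∞: sgn(-1457)=−, sgn(18377)=+, so +1.
(a,b)_17: α=2, u≡11; β=1, v≡6 (mod 17); (11|17)=-1, (6|17)=-1; sign (−1)^0·-1^1·-1^2 = -1.
(a,b)_29: α=6, u≡13; β=2, v≡5 (mod 29); (13|29)=+1, (5|29)=+1; sign (−1)^0·+1^2·+1^6 = +1.
(a,b)_23: α=2, u≡5; β=1, v≡19 (mod 23); (5|23)=-1, (19|23)=-1; sign (−1)^0·-1^1·-1^2 = -1.
(a,b)_13: α=4, u≡4; β=2, v≡7 (mod 13); (4|13)=+1, (7|13)=-1; sign (−1)^0·+1^2·-1^4 = +1.
|Ram(-1457, 18377)| = 2, even; anisotropic at {17, 23}.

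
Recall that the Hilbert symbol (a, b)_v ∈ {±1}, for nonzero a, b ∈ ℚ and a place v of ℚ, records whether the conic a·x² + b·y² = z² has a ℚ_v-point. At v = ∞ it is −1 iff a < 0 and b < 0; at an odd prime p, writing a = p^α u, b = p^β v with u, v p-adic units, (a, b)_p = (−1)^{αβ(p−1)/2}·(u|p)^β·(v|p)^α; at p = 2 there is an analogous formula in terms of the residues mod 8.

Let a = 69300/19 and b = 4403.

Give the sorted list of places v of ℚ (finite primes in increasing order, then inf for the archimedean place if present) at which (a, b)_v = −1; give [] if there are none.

(a, b) ≡ (1463, 4403) mod (ℚ^×)²; places V = {2, 3, 5, 7, 11, 17, 19, 37, ∞}.
(a,b)_11: α=1, u≡1; β=0, v≡3 (mod 11); (1|11)=+1, (3|11)=+1; sign (−1)^0·+1^0·+1^1 = +1.
(a,b)_5: α=2, u≡3; β=0, v≡3 (mod 5); (3|5)=-1, (3|5)=-1; sign (−1)^0·-1^0·-1^2 = +1.
(a,b)_∞: sgn(1463)=+, sgn(4403)=+, so +1.
(a,b)_3: α=2, u≡2; β=0, v≡2 (mod 3); (2|3)=-1, (2|3)=-1; sign (−1)^0·-1^0·-1^2 = +1.
(a,b)_7: α=1, u≡6; β=1, v≡6 (mod 7); (6|7)=-1, (6|7)=-1; sign (−1)^1·-1^1·-1^1 = -1.
(a,b)_2: α=2, β=0; u≡7, v≡3 (mod 8); ε(u)ε(v)=1·1, αω(v)=2·1, βω(u)=0·0; sum ≡ 1  ⇒  -1.
(a,b)_37: α=0, u≡35; β=1, v≡8 (mod 37); (35|37)=-1, (8|37)=-1; sign (−1)^0·-1^1·-1^0 = -1.
(a,b)_19: α=-1, u≡7; β=0, v≡14 (mod 19); (7|19)=+1, (14|19)=-1; sign (−1)^0·+1^0·-1^-1 = -1.
(a,b)_17: α=0, u≡4; β=1, v≡4 (mod 17); (4|17)=+1, (4|17)=+1; sign (−1)^0·+1^1·+1^0 = +1.
Ram(1463, 4403) = {2, 7, 19, 37}; no ℚ_2-point on the conic.

[2, 7, 19, 37]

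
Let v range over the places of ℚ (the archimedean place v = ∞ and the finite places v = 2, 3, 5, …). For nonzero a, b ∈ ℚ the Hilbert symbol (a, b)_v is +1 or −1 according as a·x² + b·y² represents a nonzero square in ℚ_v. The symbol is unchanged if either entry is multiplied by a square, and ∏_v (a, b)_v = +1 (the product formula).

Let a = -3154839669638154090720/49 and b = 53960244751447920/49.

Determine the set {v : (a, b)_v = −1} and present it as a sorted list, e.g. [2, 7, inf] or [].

Mod squares: a ≡ -30, b ≡ 438495. Check v ∈ {∞, 2, 3, 5, 7, 23, 31, 41}.
v=2: v_2(a)=5, v_2(b)=4; units ≡ 1, 7 (mod 8); ε·ε+αω+βω = 0·1+5·0+4·0 ≡ 0  ⇒  (a,b)_2 = +1.
v=31: a=31^4·(≡18), b=31^3·(≡16) mod 31; (18|31)=+1, (16|31)=+1; (−1)^{4·3·15}·(+1)^3·(+1)^4 = +1.
v=∞: -30 < 0 and 438495 > 0  ⇒  (a,b)_∞ = +1.
v=23: a=23^4·(≡3), b=23^3·(≡17) mod 23; (3|23)=+1, (17|23)=-1; (−1)^{4·3·11}·(+1)^3·(-1)^4 = +1.
v=3: a=3^3·(≡2), b=3^3·(≡2) mod 3; (2|3)=-1, (2|3)=-1; (−1)^{3·3·1}·(-1)^3·(-1)^3 = -1.
v=41: a=41^4·(≡38), b=41^3·(≡27) mod 41; (38|41)=-1, (27|41)=-1; (−1)^{4·3·20}·(-1)^3·(-1)^4 = -1.
v=7: a=7^-2·(≡6), b=7^-2·(≡4) mod 7; (6|7)=-1, (4|7)=+1; (−1)^{-2·-2·3}·(-1)^-2·(+1)^-2 = +1.
v=5: a=5^1·(≡4), b=5^1·(≡1) mod 5; (4|5)=+1, (1|5)=+1; (−1)^{1·1·2}·(+1)^1·(+1)^1 = +1.
(-30, 438495 / ℚ) ramifies at {3, 41}: a division algebra.

[3, 41]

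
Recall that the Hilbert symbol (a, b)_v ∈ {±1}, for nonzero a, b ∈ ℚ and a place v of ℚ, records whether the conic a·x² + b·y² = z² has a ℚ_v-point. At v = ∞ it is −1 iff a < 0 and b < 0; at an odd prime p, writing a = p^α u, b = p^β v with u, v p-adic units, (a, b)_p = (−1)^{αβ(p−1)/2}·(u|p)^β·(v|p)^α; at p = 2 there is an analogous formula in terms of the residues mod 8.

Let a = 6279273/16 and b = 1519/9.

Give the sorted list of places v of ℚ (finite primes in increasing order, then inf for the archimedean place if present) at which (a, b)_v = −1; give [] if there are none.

(a, b) ≡ (697697, 31) mod (ℚ^×)²; places V = {2, 3, 7, 11, 13, 17, 31, 41, ∞}.
(a,b)_∞: sgn(697697)=+, sgn(31)=+, so +1.
(a,b)_13: α=1, u≡2; β=0, v≡7 (mod 13); (2|13)=-1, (7|13)=-1; sign (−1)^0·-1^0·-1^1 = -1.
(a,b)_2: α=-4, β=0; u≡1, v≡7 (mod 8); ε(u)ε(v)=0·1, αω(v)=-4·0, βω(u)=0·0; sum ≡ 0  ⇒  +1.
(a,b)_7: α=1, u≡5; β=2, v≡5 (mod 7); (5|7)=-1, (5|7)=-1; sign (−1)^0·-1^2·-1^1 = -1.
(a,b)_41: α=1, u≡37; β=0, v≡23 (mod 41); (37|41)=+1, (23|41)=+1; sign (−1)^0·+1^0·+1^1 = +1.
(a,b)_17: α=1, u≡7; β=0, v≡12 (mod 17); (7|17)=-1, (12|17)=-1; sign (−1)^0·-1^0·-1^1 = -1.
(a,b)_3: α=2, u≡2; β=-2, v≡1 (mod 3); (2|3)=-1, (1|3)=+1; sign (−1)^0·-1^-2·+1^2 = +1.
(a,b)_11: α=1, u≡4; β=0, v≡5 (mod 11); (4|11)=+1, (5|11)=+1; sign (−1)^0·+1^0·+1^1 = +1.
(a,b)_31: α=0, u≡12; β=1, v≡2 (mod 31); (12|31)=-1, (2|31)=+1; sign (−1)^0·-1^1·+1^0 = -1.
|Ram(697697, 31)| = 4, even; anisotropic at {7, 13, 17, 31}.

[7, 13, 17, 31]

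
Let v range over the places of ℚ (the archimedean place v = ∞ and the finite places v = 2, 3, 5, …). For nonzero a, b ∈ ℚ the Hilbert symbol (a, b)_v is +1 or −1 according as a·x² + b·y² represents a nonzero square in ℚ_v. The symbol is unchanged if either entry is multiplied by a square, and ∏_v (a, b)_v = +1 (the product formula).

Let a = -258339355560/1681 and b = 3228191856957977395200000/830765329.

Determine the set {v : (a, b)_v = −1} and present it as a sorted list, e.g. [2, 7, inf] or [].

[3, 5, 11, 13]

Mod squares: a ≡ -5610, b ≡ 195. Check v ∈ {∞, 2, 3, 5, 11, 13, 17, 19, 29, 31, 37, 41}.
v=41: a=41^-2·(≡12), b=41^-2·(≡25) mod 41; (12|41)=-1, (25|41)=+1; (−1)^{-2·-2·20}·(-1)^-2·(+1)^-2 = +1.
v=∞: -5610 < 0 and 195 > 0  ⇒  (a,b)_∞ = +1.
v=5: a=5^1·(≡3), b=5^5·(≡1) mod 5; (3|5)=-1, (1|5)=+1; (−1)^{1·5·2}·(-1)^5·(+1)^1 = -1.
v=19: a=19^0·(≡14), b=19^-2·(≡5) mod 19; (14|19)=-1, (5|19)=+1; (−1)^{0·-2·9}·(-1)^-2·(+1)^0 = +1.
v=3: a=3^5·(≡2), b=3^3·(≡2) mod 3; (2|3)=-1, (2|3)=-1; (−1)^{5·3·1}·(-1)^3·(-1)^5 = -1.
v=2: v_2(a)=3, v_2(b)=20; units ≡ 3, 3 (mod 8); ε·ε+αω+βω = 1·1+3·1+20·1 ≡ 0  ⇒  (a,b)_2 = +1.
v=29: a=29^2·(≡23), b=29^0·(≡10) mod 29; (23|29)=+1, (10|29)=-1; (−1)^{2·0·14}·(+1)^0·(-1)^2 = +1.
v=11: a=11^1·(≡2), b=11^2·(≡10) mod 11; (2|11)=-1, (10|11)=-1; (−1)^{1·2·5}·(-1)^2·(-1)^1 = -1.
v=13: a=13^2·(≡6), b=13^1·(≡7) mod 13; (6|13)=-1, (7|13)=-1; (−1)^{2·1·6}·(-1)^1·(-1)^2 = -1.
v=17: a=17^1·(≡6), b=17^6·(≡13) mod 17; (6|17)=-1, (13|17)=+1; (−1)^{1·6·8}·(-1)^6·(+1)^1 = +1.
v=37: a=37^0·(≡35), b=37^-2·(≡36) mod 37; (35|37)=-1, (36|37)=+1; (−1)^{0·-2·18}·(-1)^-2·(+1)^0 = +1.
v=31: a=31^0·(≡19), b=31^2·(≡18) mod 31; (19|31)=+1, (18|31)=+1; (−1)^{0·2·15}·(+1)^2·(+1)^0 = +1.
(-5610, 195 / ℚ) ramifies at {3, 5, 11, 13}: a division algebra.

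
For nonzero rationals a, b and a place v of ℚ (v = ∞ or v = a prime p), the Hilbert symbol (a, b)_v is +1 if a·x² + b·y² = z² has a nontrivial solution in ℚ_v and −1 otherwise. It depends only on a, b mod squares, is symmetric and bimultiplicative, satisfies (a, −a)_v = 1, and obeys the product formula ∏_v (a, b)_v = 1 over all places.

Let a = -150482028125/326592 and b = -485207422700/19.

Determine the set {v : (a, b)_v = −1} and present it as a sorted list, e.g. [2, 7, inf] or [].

(a, b) ≡ (-115115, -29393) mod (ℚ^×)²; places V = {2, 3, 5, 7, 11, 13, 17, 19, 23, ∞}.
(a,b)_19: α=0, u≡11; β=-1, v≡6 (mod 19); (11|19)=+1, (6|19)=+1; sign (−1)^0·+1^-1·+1^0 = +1.
(a,b)_∞: sgn(-115115)=−, sgn(-29393)=−, so -1.
(a,b)_17: α=0, u≡9; β=1, v≡3 (mod 17); (9|17)=+1, (3|17)=-1; sign (−1)^0·+1^1·-1^0 = +1.
(a,b)_2: α=-6, β=2; u≡5, v≡7 (mod 8); ε(u)ε(v)=0·1, αω(v)=-6·0, βω(u)=2·1; sum ≡ 0  ⇒  +1.
(a,b)_7: α=-1, u≡5; β=3, v≡4 (mod 7); (5|7)=-1, (4|7)=+1; sign (−1)^1·-1^3·+1^-1 = +1.
(a,b)_11: α=5, u≡10; β=2, v≡8 (mod 11); (10|11)=-1, (8|11)=-1; sign (−1)^0·-1^2·-1^5 = -1.
(a,b)_5: α=5, u≡3; β=2, v≡3 (mod 5); (3|5)=-1, (3|5)=-1; sign (−1)^0·-1^2·-1^5 = -1.
(a,b)_23: α=1, u≡13; β=2, v≡9 (mod 23); (13|23)=+1, (9|23)=+1; sign (−1)^0·+1^2·+1^1 = +1.
(a,b)_13: α=1, u≡11; β=1, v≡12 (mod 13); (11|13)=-1, (12|13)=+1; sign (−1)^0·-1^1·+1^1 = -1.
(a,b)_3: α=-6, u≡1; β=0, v≡1 (mod 3); (1|3)=+1, (1|3)=+1; sign (−1)^0·+1^0·+1^-6 = +1.
Ram(-115115, -29393) = {5, 11, 13, ∞}; no ℚ_5-point on the conic.

[5, 11, 13, inf]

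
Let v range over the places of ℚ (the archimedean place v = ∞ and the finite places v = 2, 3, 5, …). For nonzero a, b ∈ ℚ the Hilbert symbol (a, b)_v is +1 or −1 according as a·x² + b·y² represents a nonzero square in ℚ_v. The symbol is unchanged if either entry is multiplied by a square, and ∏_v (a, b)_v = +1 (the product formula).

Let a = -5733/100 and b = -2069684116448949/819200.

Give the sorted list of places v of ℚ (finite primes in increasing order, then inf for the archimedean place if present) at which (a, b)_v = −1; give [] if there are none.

[23, inf]

(a, b) ≡ (-13, -8602) mod (ℚ^×)²; places V = {2, 3, 5, 7, 11, 13, 17, 23, ∞}.
(a,b)_17: α=0, u≡2; β=1, v≡15 (mod 17); (2|17)=+1, (15|17)=+1; sign (−1)^0·+1^1·+1^0 = +1.
(a,b)_7: α=2, u≡1; β=4, v≡2 (mod 7); (1|7)=+1, (2|7)=+1; sign (−1)^0·+1^4·+1^2 = +1.
(a,b)_3: α=2, u≡2; β=4, v≡2 (mod 3); (2|3)=-1, (2|3)=-1; sign (−1)^0·-1^4·-1^2 = +1.
(a,b)_2: α=-2, β=-15; u≡3, v≡3 (mod 8); ε(u)ε(v)=1·1, αω(v)=-2·1, βω(u)=-15·1; sum ≡ 0  ⇒  +1.
(a,b)_5: α=-2, u≡3; β=-2, v≡2 (mod 5); (3|5)=-1, (2|5)=-1; sign (−1)^0·-1^-2·-1^-2 = +1.
(a,b)_11: α=0, u≡9; β=5, v≡8 (mod 11); (9|11)=+1, (8|11)=-1; sign (−1)^0·+1^5·-1^0 = +1.
(a,b)_13: α=1, u≡3; β=2, v≡9 (mod 13); (3|13)=+1, (9|13)=+1; sign (−1)^0·+1^2·+1^1 = +1.
(a,b)_∞: sgn(-13)=−, sgn(-8602)=−, so -1.
(a,b)_23: α=0, u≡5; β=1, v≡5 (mod 23); (5|23)=-1, (5|23)=-1; sign (−1)^0·-1^1·-1^0 = -1.
|Ram(-13, -8602)| = 2, even; anisotropic at {23, ∞}.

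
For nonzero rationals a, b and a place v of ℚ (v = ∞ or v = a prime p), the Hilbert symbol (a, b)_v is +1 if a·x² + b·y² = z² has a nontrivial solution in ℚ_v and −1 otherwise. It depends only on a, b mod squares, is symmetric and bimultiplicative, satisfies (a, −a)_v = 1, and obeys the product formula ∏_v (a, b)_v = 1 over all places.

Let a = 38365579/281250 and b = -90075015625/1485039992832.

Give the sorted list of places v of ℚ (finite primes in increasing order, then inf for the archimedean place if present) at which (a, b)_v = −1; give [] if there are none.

(a, b) ≡ (38, -2) mod (ℚ^×)²; places V = {2, 3, 5, 7, 11, 17, 19, 29, ∞}.
(a,b)_29: α=2, u≡22; β=0, v≡15 (mod 29); (22|29)=+1, (15|29)=-1; sign (−1)^0·+1^0·-1^2 = +1.
(a,b)_∞: sgn(38)=+, sgn(-2)=−, so +1.
(a,b)_7: α=4, u≡3; β=8, v≡5 (mod 7); (3|7)=-1, (5|7)=-1; sign (−1)^0·-1^8·-1^4 = +1.
(a,b)_3: α=-2, u≡2; β=-4, v≡1 (mod 3); (2|3)=-1, (1|3)=+1; sign (−1)^0·-1^-4·+1^-2 = +1.
(a,b)_2: α=-1, β=-19; u≡3, v≡7 (mod 8); ε(u)ε(v)=1·1, αω(v)=-1·0, βω(u)=-19·1; sum ≡ 0  ⇒  +1.
(a,b)_11: α=0, u≡5; β=-2, v≡9 (mod 11); (5|11)=+1, (9|11)=+1; sign (−1)^0·+1^-2·+1^0 = +1.
(a,b)_5: α=-6, u≡3; β=6, v≡2 (mod 5); (3|5)=-1, (2|5)=-1; sign (−1)^0·-1^6·-1^-6 = +1.
(a,b)_17: α=0, u≡15; β=-2, v≡9 (mod 17); (15|17)=+1, (9|17)=+1; sign (−1)^0·+1^-2·+1^0 = +1.
(a,b)_19: α=1, u≡14; β=0, v≡4 (mod 19); (14|19)=-1, (4|19)=+1; sign (−1)^0·-1^0·+1^1 = +1.
Every local symbol is +1, so the conic 38·x² + -2·y² = z² has ℚ_v-points for all v and hence a ℚ-point; (a, b / ℚ) ≅ M_2(ℚ).

[]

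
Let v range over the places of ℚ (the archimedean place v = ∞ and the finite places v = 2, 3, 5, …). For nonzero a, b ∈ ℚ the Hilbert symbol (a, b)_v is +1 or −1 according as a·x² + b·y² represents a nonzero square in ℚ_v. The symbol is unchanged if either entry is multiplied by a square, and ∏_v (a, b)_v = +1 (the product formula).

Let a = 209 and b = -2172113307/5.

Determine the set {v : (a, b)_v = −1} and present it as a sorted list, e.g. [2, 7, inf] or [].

[3, 11]

(a, b) ≡ (209, -85215) mod (ℚ^×)²; places V = {2, 3, 5, 7, 11, 13, 17, 19, 23, ∞}.
(a,b)_∞: sgn(209)=+, sgn(-85215)=−, so +1.
(a,b)_19: α=1, u≡11; β=1, v≡10 (mod 19); (11|19)=+1, (10|19)=-1; sign (−1)^1·+1^1·-1^1 = +1.
(a,b)_13: α=0, u≡1; β=1, v≡4 (mod 13); (1|13)=+1, (4|13)=+1; sign (−1)^0·+1^1·+1^0 = +1.
(a,b)_7: α=0, u≡6; β=2, v≡3 (mod 7); (6|7)=-1, (3|7)=-1; sign (−1)^0·-1^2·-1^0 = +1.
(a,b)_23: α=0, u≡2; β=1, v≡17 (mod 23); (2|23)=+1, (17|23)=-1; sign (−1)^0·+1^1·-1^0 = +1.
(a,b)_2: α=0, β=0; u≡1, v≡1 (mod 8); ε(u)ε(v)=0·0, αω(v)=0·0, βω(u)=0·0; sum ≡ 0  ⇒  +1.
(a,b)_11: α=1, u≡8; β=0, v≡2 (mod 11); (8|11)=-1, (2|11)=-1; sign (−1)^0·-1^0·-1^1 = -1.
(a,b)_17: α=0, u≡5; β=2, v≡12 (mod 17); (5|17)=-1, (12|17)=-1; sign (−1)^0·-1^2·-1^0 = +1.
(a,b)_5: α=0, u≡4; β=-1, v≡3 (mod 5); (4|5)=+1, (3|5)=-1; sign (−1)^0·+1^-1·-1^0 = +1.
(a,b)_3: α=0, u≡2; β=3, v≡2 (mod 3); (2|3)=-1, (2|3)=-1; sign (−1)^0·-1^3·-1^0 = -1.
(209, -85215 / ℚ) ramifies at {3, 11}: a division algebra.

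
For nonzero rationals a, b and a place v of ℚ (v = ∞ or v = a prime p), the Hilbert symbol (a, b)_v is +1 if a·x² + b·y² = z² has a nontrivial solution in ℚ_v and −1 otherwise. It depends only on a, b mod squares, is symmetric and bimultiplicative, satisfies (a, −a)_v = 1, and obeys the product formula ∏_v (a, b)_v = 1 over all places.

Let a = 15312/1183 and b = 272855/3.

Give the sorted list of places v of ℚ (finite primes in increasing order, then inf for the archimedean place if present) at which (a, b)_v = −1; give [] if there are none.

[7, 29]

Mod squares: a ≡ 6699, b ≡ 6765. Check v ∈ {∞, 2, 3, 5, 7, 11, 13, 29, 41}.
v=∞: 6699 > 0 and 6765 > 0  ⇒  (a,b)_∞ = +1.
v=7: a=7^-1·(≡3), b=7^0·(≡3) mod 7; (3|7)=-1, (3|7)=-1; (−1)^{-1·0·3}·(-1)^0·(-1)^-1 = -1.
v=29: a=29^1·(≡28), b=29^0·(≡27) mod 29; (28|29)=+1, (27|29)=-1; (−1)^{1·0·14}·(+1)^0·(-1)^1 = -1.
v=11: a=11^1·(≡1), b=11^3·(≡6) mod 11; (1|11)=+1, (6|11)=-1; (−1)^{1·3·5}·(+1)^3·(-1)^1 = +1.
v=2: v_2(a)=4, v_2(b)=0; units ≡ 3, 5 (mod 8); ε·ε+αω+βω = 1·0+4·1+0·1 ≡ 0  ⇒  (a,b)_2 = +1.
v=5: a=5^0·(≡4), b=5^1·(≡2) mod 5; (4|5)=+1, (2|5)=-1; (−1)^{0·1·2}·(+1)^1·(-1)^0 = +1.
v=13: a=13^-2·(≡9), b=13^0·(≡8) mod 13; (9|13)=+1, (8|13)=-1; (−1)^{-2·0·6}·(+1)^0·(-1)^-2 = +1.
v=3: a=3^1·(≡1), b=3^-1·(≡2) mod 3; (1|3)=+1, (2|3)=-1; (−1)^{1·-1·1}·(+1)^-1·(-1)^1 = +1.
v=41: a=41^0·(≡31), b=41^1·(≡18) mod 41; (31|41)=+1, (18|41)=+1; (−1)^{0·1·20}·(+1)^1·(+1)^0 = +1.
Ram(6699, 6765) = {7, 29}; no ℚ_7-point on the conic.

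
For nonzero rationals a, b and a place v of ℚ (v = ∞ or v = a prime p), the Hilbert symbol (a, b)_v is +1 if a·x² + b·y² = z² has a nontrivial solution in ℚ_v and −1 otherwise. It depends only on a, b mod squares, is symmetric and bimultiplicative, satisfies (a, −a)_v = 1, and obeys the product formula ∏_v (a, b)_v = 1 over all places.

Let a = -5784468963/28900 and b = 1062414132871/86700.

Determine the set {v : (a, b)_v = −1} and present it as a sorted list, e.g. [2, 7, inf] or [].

(a, b) ≡ (-698523, 457653) mod (ℚ^×)²; places V = {2, 3, 5, 7, 13, 17, 19, 29, 31, 37, ∞}.
(a,b)_17: α=-2, u≡10; β=-2, v≡13 (mod 17); (10|17)=-1, (13|17)=+1; sign (−1)^0·-1^-2·+1^-2 = +1.
(a,b)_7: α=3, u≡6; β=3, v≡6 (mod 7); (6|7)=-1, (6|7)=-1; sign (−1)^1·-1^3·-1^3 = -1.
(a,b)_31: α=1, u≡2; β=1, v≡5 (mod 31); (2|31)=+1, (5|31)=+1; sign (−1)^1·+1^1·+1^1 = -1.
(a,b)_13: α=2, u≡8; β=2, v≡10 (mod 13); (8|13)=-1, (10|13)=+1; sign (−1)^0·-1^2·+1^2 = +1.
(a,b)_37: α=1, u≡21; β=1, v≡34 (mod 37); (21|37)=+1, (34|37)=+1; sign (−1)^0·+1^1·+1^1 = +1.
(a,b)_3: α=1, u≡1; β=-1, v≡1 (mod 3); (1|3)=+1, (1|3)=+1; sign (−1)^1·+1^-1·+1^1 = -1.
(a,b)_5: α=-2, u≡2; β=-2, v≡2 (mod 5); (2|5)=-1, (2|5)=-1; sign (−1)^0·-1^-2·-1^-2 = +1.
(a,b)_2: α=-2, β=-2; u≡5, v≡5 (mod 8); ε(u)ε(v)=0·0, αω(v)=-2·1, βω(u)=-2·1; sum ≡ 0  ⇒  +1.
(a,b)_29: α=1, u≡12; β=2, v≡23 (mod 29); (12|29)=-1, (23|29)=+1; sign (−1)^0·-1^2·+1^1 = +1.
(a,b)_19: α=0, u≡2; β=1, v≡2 (mod 19); (2|19)=-1, (2|19)=-1; sign (−1)^0·-1^1·-1^0 = -1.
(a,b)_∞: sgn(-698523)=−, sgn(457653)=+, so +1.
|Ram(-698523, 457653)| = 4, even; anisotropic at {3, 7, 19, 31}.

[3, 7, 19, 31]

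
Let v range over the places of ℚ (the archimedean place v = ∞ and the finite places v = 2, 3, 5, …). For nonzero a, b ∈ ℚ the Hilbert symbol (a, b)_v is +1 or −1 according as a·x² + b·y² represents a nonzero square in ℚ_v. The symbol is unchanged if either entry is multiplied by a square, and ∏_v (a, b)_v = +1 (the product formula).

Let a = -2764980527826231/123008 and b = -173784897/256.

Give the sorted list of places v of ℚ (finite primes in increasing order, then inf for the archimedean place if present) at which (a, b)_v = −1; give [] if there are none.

(a, b) ≡ (-14958878, -114257) mod (ℚ^×)²; places V = {2, 3, 11, 13, 17, 23, 29, 31, 37, 47, ∞}.
(a,b)_47: α=1, u≡35; β=1, v≡15 (mod 47); (35|47)=-1, (15|47)=-1; sign (−1)^1·-1^1·-1^1 = -1.
(a,b)_17: α=3, u≡10; β=1, v≡3 (mod 17); (10|17)=-1, (3|17)=-1; sign (−1)^0·-1^1·-1^3 = +1.
(a,b)_23: α=1, u≡1; β=0, v≡7 (mod 23); (1|23)=+1, (7|23)=-1; sign (−1)^0·+1^0·-1^1 = -1.
(a,b)_13: α=2, u≡12; β=3, v≡12 (mod 13); (12|13)=+1, (12|13)=+1; sign (−1)^0·+1^3·+1^2 = +1.
(a,b)_11: α=1, u≡10; β=1, v≡8 (mod 11); (10|11)=-1, (8|11)=-1; sign (−1)^1·-1^1·-1^1 = -1.
(a,b)_31: α=-2, u≡15; β=0, v≡10 (mod 31); (15|31)=-1, (10|31)=+1; sign (−1)^0·-1^0·+1^-2 = +1.
(a,b)_3: α=2, u≡1; β=2, v≡1 (mod 3); (1|3)=+1, (1|3)=+1; sign (−1)^0·+1^2·+1^2 = +1.
(a,b)_2: α=-7, β=-8; u≡1, v≡7 (mod 8); ε(u)ε(v)=0·1, αω(v)=-7·0, βω(u)=-8·0; sum ≡ 0  ⇒  +1.
(a,b)_∞: sgn(-14958878)=−, sgn(-114257)=−, so -1.
(a,b)_37: α=1, u≡35; β=0, v≡26 (mod 37); (35|37)=-1, (26|37)=+1; sign (−1)^0·-1^0·+1^1 = +1.
(a,b)_29: α=2, u≡3; β=0, v≡27 (mod 29); (3|29)=-1, (27|29)=-1; sign (−1)^0·-1^0·-1^2 = +1.
Ram(-14958878, -114257) = {11, 23, 47, ∞}; no ℚ_11-point on the conic.

[11, 23, 47, inf]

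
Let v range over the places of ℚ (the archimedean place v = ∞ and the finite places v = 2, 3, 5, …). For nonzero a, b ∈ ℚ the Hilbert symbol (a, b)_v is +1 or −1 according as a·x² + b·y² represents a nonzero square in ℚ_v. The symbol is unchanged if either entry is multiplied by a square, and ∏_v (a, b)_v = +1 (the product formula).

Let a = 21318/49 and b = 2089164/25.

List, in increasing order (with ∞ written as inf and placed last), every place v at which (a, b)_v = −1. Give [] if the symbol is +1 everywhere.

Mod squares: a ≡ 21318, b ≡ 10659. Check v ∈ {∞, 2, 3, 5, 7, 11, 17, 19}.
v=3: a=3^1·(≡2), b=3^1·(≡1) mod 3; (2|3)=-1, (1|3)=+1; (−1)^{1·1·1}·(-1)^1·(+1)^1 = +1.
v=7: a=7^-2·(≡3), b=7^2·(≡5) mod 7; (3|7)=-1, (5|7)=-1; (−1)^{-2·2·3}·(-1)^2·(-1)^-2 = +1.
v=∞: 21318 > 0 and 10659 > 0  ⇒  (a,b)_∞ = +1.
v=11: a=11^1·(≡7), b=11^1·(≡3) mod 11; (7|11)=-1, (3|11)=+1; (−1)^{1·1·5}·(-1)^1·(+1)^1 = +1.
v=5: a=5^0·(≡2), b=5^-2·(≡4) mod 5; (2|5)=-1, (4|5)=+1; (−1)^{0·-2·2}·(-1)^-2·(+1)^0 = +1.
v=2: v_2(a)=1, v_2(b)=2; units ≡ 3, 3 (mod 8); ε·ε+αω+βω = 1·1+1·1+2·1 ≡ 0  ⇒  (a,b)_2 = +1.
v=19: a=19^1·(≡7), b=19^1·(≡10) mod 19; (7|19)=+1, (10|19)=-1; (−1)^{1·1·9}·(+1)^1·(-1)^1 = +1.
v=17: a=17^1·(≡2), b=17^1·(≡2) mod 17; (2|17)=+1, (2|17)=+1; (−1)^{1·1·8}·(+1)^1·(+1)^1 = +1.
Ram(a, b) = ∅: the form 21318·x² + 10659·y² − z² is isotropic over every ℚ_v, so by Hasse–Minkowski it is isotropic over ℚ.

[]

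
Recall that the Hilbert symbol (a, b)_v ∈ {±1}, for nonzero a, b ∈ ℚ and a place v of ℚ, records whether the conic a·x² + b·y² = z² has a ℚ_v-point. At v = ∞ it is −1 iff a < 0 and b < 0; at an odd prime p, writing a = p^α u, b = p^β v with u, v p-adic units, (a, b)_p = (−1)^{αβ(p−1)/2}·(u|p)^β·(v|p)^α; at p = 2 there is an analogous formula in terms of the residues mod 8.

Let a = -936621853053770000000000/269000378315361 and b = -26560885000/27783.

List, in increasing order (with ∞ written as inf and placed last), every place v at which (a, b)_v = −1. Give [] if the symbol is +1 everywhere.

Mod squares: a ≡ -17, b ≡ -238. Check v ∈ {∞, 2, 3, 5, 7, 11, 13, 17, 19, 23, 43}.
v=∞: -17 < 0 and -238 < 0  ⇒  (a,b)_∞ = -1.
v=13: a=13^4·(≡3), b=13^2·(≡4) mod 13; (3|13)=+1, (4|13)=+1; (−1)^{4·2·6}·(+1)^2·(+1)^4 = +1.
v=43: a=43^2·(≡34), b=43^2·(≡2) mod 43; (34|43)=-1, (2|43)=-1; (−1)^{2·2·21}·(-1)^2·(-1)^2 = +1.
v=17: a=17^3·(≡4), b=17^1·(≡12) mod 17; (4|17)=+1, (12|17)=-1; (−1)^{3·1·8}·(+1)^1·(-1)^3 = -1.
v=23: a=23^-2·(≡2), b=23^0·(≡22) mod 23; (2|23)=+1, (22|23)=-1; (−1)^{-2·0·11}·(+1)^0·(-1)^-2 = +1.
v=19: a=19^2·(≡10), b=19^0·(≡16) mod 19; (10|19)=-1, (16|19)=+1; (−1)^{2·0·9}·(-1)^0·(+1)^2 = +1.
v=2: v_2(a)=10, v_2(b)=3; units ≡ 7, 1 (mod 8); ε·ε+αω+βω = 1·0+10·0+3·0 ≡ 0  ⇒  (a,b)_2 = +1.
v=7: a=7^-8·(≡2), b=7^-3·(≡2) mod 7; (2|7)=+1, (2|7)=+1; (−1)^{-8·-3·3}·(+1)^-3·(+1)^-8 = +1.
v=5: a=5^10·(≡2), b=5^4·(≡3) mod 5; (2|5)=-1, (3|5)=-1; (−1)^{10·4·2}·(-1)^4·(-1)^10 = +1.
v=11: a=11^-2·(≡3), b=11^0·(≡4) mod 11; (3|11)=+1, (4|11)=+1; (−1)^{-2·0·5}·(+1)^0·(+1)^-2 = +1.
v=3: a=3^-6·(≡1), b=3^-4·(≡2) mod 3; (1|3)=+1, (2|3)=-1; (−1)^{-6·-4·1}·(+1)^-4·(-1)^-6 = +1.
|Ram(-17, -238)| = 2, even; anisotropic at {17, ∞}.

[17, inf]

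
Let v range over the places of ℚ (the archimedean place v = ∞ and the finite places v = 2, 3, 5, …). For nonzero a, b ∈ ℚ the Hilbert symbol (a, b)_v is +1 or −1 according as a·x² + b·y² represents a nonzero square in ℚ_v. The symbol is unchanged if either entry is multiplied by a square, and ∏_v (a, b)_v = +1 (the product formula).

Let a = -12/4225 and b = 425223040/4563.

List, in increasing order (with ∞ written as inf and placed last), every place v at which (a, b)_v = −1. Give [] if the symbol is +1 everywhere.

(a, b) ≡ (-3, 570) mod (ℚ^×)²; places V = {2, 3, 5, 11, 13, 17, 19, ∞}.
(a,b)_3: α=1, u≡2; β=-3, v≡1 (mod 3); (2|3)=-1, (1|3)=+1; sign (−1)^1·-1^-3·+1^1 = +1.
(a,b)_19: α=0, u≡1; β=1, v≡1 (mod 19); (1|19)=+1, (1|19)=+1; sign (−1)^0·+1^1·+1^0 = +1.
(a,b)_5: α=-2, u≡2; β=1, v≡1 (mod 5); (2|5)=-1, (1|5)=+1; sign (−1)^0·-1^1·+1^-2 = -1.
(a,b)_17: α=0, u≡10; β=2, v≡16 (mod 17); (10|17)=-1, (16|17)=+1; sign (−1)^0·-1^2·+1^0 = +1.
(a,b)_11: α=0, u≡10; β=2, v≡9 (mod 11); (10|11)=-1, (9|11)=+1; sign (−1)^0·-1^2·+1^0 = +1.
(a,b)_2: α=2, β=7; u≡5, v≡5 (mod 8); ε(u)ε(v)=0·0, αω(v)=2·1, βω(u)=7·1; sum ≡ 1  ⇒  -1.
(a,b)_∞: sgn(-3)=−, sgn(570)=+, so +1.
(a,b)_13: α=-2, u≡12; β=-2, v≡8 (mod 13); (12|13)=+1, (8|13)=-1; sign (−1)^0·+1^-2·-1^-2 = +1.
|Ram(-3, 570)| = 2, even; anisotropic at {2, 5}.

[2, 5]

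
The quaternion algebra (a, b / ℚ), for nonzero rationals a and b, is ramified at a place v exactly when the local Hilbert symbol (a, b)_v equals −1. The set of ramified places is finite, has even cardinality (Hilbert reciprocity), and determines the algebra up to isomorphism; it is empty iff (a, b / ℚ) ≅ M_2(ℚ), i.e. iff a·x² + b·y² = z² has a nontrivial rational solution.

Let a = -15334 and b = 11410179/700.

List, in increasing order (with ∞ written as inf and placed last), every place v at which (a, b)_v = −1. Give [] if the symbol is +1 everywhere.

[2, 3, 7, 41]

Mod squares: a ≡ -15334, b ≡ 357. Check v ∈ {∞, 2, 3, 5, 7, 11, 17, 41, 43}.
v=17: a=17^1·(≡16), b=17^1·(≡9) mod 17; (16|17)=+1, (9|17)=+1; (−1)^{1·1·8}·(+1)^1·(+1)^1 = +1.
v=11: a=11^1·(≡3), b=11^2·(≡1) mod 11; (3|11)=+1, (1|11)=+1; (−1)^{1·2·5}·(+1)^2·(+1)^1 = +1.
v=3: a=3^0·(≡2), b=3^1·(≡2) mod 3; (2|3)=-1, (2|3)=-1; (−1)^{0·1·1}·(-1)^1·(-1)^0 = -1.
v=41: a=41^1·(≡36), b=41^0·(≡28) mod 41; (36|41)=+1, (28|41)=-1; (−1)^{1·0·20}·(+1)^0·(-1)^1 = -1.
v=∞: -15334 < 0 and 357 > 0  ⇒  (a,b)_∞ = +1.
v=43: a=43^0·(≡17), b=43^2·(≡9) mod 43; (17|43)=+1, (9|43)=+1; (−1)^{0·2·21}·(+1)^2·(+1)^0 = +1.
v=2: v_2(a)=1, v_2(b)=-2; units ≡ 5, 5 (mod 8); ε·ε+αω+βω = 0·0+1·1+-2·1 ≡ 1  ⇒  (a,b)_2 = -1.
v=7: a=7^0·(≡3), b=7^-1·(≡2) mod 7; (3|7)=-1, (2|7)=+1; (−1)^{0·-1·3}·(-1)^-1·(+1)^0 = -1.
v=5: a=5^0·(≡1), b=5^-2·(≡3) mod 5; (1|5)=+1, (3|5)=-1; (−1)^{0·-2·2}·(+1)^-2·(-1)^0 = +1.
|Ram(-15334, 357)| = 4, even; anisotropic at {2, 3, 7, 41}.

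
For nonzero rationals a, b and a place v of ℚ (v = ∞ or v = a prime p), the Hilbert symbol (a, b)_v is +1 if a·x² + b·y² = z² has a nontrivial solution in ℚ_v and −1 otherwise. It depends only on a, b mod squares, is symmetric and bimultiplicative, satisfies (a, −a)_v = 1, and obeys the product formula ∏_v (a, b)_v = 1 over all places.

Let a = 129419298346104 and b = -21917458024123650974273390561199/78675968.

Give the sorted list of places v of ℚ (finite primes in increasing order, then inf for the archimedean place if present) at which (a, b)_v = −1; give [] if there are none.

[3, 19, 41, 43]

Mod squares: a ≡ 2612766, b ≡ -37582. Check v ∈ {∞, 2, 3, 7, 13, 17, 19, 23, 41, 43}.
v=23: a=23^2·(≡13), b=23^5·(≡15) mod 23; (13|23)=+1, (15|23)=-1; (−1)^{2·5·11}·(+1)^5·(-1)^2 = +1.
v=17: a=17^2·(≡4), b=17^4·(≡5) mod 17; (4|17)=+1, (5|17)=-1; (−1)^{2·4·8}·(+1)^4·(-1)^2 = +1.
v=19: a=19^1·(≡1), b=19^5·(≡4) mod 19; (1|19)=+1, (4|19)=+1; (−1)^{1·5·9}·(+1)^5·(+1)^1 = -1.
v=3: a=3^5·(≡1), b=3^6·(≡2) mod 3; (1|3)=+1, (2|3)=-1; (−1)^{5·6·1}·(+1)^6·(-1)^5 = -1.
v=41: a=41^1·(≡15), b=41^2·(≡35) mod 41; (15|41)=-1, (35|41)=-1; (−1)^{1·2·20}·(-1)^2·(-1)^1 = -1.
v=∞: 2612766 > 0 and -37582 < 0  ⇒  (a,b)_∞ = +1.
v=43: a=43^1·(≡29), b=43^3·(≡30) mod 43; (29|43)=-1, (30|43)=-1; (−1)^{1·3·21}·(-1)^3·(-1)^1 = -1.
v=2: v_2(a)=3, v_2(b)=-15; units ≡ 7, 1 (mod 8); ε·ε+αω+βω = 1·0+3·0+-15·0 ≡ 0  ⇒  (a,b)_2 = +1.
v=13: a=13^1·(≡11), b=13^2·(≡4) mod 13; (11|13)=-1, (4|13)=+1; (−1)^{1·2·6}·(-1)^2·(+1)^1 = +1.
v=7: a=7^0·(≡4), b=7^-4·(≡1) mod 7; (4|7)=+1, (1|7)=+1; (−1)^{0·-4·3}·(+1)^-4·(+1)^0 = +1.
(2612766, -37582 / ℚ) ramifies at {3, 19, 41, 43}: a division algebra.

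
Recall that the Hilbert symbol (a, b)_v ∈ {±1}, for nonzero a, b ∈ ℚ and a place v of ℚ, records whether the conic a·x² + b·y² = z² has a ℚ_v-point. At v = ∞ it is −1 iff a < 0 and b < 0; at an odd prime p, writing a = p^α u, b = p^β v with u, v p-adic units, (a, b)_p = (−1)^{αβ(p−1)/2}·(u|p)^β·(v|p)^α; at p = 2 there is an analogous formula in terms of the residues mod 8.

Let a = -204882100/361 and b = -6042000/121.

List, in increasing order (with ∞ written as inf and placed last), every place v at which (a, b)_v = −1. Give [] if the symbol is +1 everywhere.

[2, 3, 31, inf]

(a, b) ≡ (-2048821, -15105) mod (ℚ^×)²; places V = {2, 3, 5, 11, 19, 29, 31, 43, 53, ∞}.
(a,b)_∞: sgn(-2048821)=−, sgn(-15105)=−, so -1.
(a,b)_19: α=-2, u≡11; β=1, v≡14 (mod 19); (11|19)=+1, (14|19)=-1; sign (−1)^0·+1^1·-1^-2 = +1.
(a,b)_53: α=1, u≡41; β=1, v≡32 (mod 53); (41|53)=-1, (32|53)=-1; sign (−1)^0·-1^1·-1^1 = +1.
(a,b)_43: α=1, u≡38; β=0, v≡41 (mod 43); (38|43)=+1, (41|43)=+1; sign (−1)^0·+1^0·+1^1 = +1.
(a,b)_5: α=2, u≡1; β=3, v≡4 (mod 5); (1|5)=+1, (4|5)=+1; sign (−1)^0·+1^3·+1^2 = +1.
(a,b)_29: α=1, u≡24; β=0, v≡1 (mod 29); (24|29)=+1, (1|29)=+1; sign (−1)^0·+1^0·+1^1 = +1.
(a,b)_2: α=2, β=4; u≡3, v≡7 (mod 8); ε(u)ε(v)=1·1, αω(v)=2·0, βω(u)=4·1; sum ≡ 1  ⇒  -1.
(a,b)_3: α=0, u≡2; β=1, v≡2 (mod 3); (2|3)=-1, (2|3)=-1; sign (−1)^0·-1^1·-1^0 = -1.
(a,b)_31: α=1, u≡5; β=0, v≡23 (mod 31); (5|31)=+1, (23|31)=-1; sign (−1)^0·+1^0·-1^1 = -1.
(a,b)_11: α=0, u≡8; β=-2, v≡3 (mod 11); (8|11)=-1, (3|11)=+1; sign (−1)^0·-1^-2·+1^0 = +1.
(-2048821, -15105 / ℚ) ramifies at {2, 3, 31, ∞}: a division algebra.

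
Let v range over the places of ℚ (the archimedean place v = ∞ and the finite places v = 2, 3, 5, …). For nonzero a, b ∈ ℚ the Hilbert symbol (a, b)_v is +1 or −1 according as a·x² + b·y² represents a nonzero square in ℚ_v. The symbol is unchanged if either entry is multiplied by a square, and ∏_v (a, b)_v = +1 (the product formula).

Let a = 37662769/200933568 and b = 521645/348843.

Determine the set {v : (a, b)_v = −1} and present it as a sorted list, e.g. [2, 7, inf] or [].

Mod squares: a ≡ 3, b ≡ 15. Check v ∈ {∞, 2, 3, 5, 11, 17, 19, 31}.
v=31: a=31^-2·(≡22), b=31^-2·(≡6) mod 31; (22|31)=-1, (6|31)=-1; (−1)^{-2·-2·15}·(-1)^-2·(-1)^-2 = +1.
v=17: a=17^2·(≡3), b=17^2·(≡1) mod 17; (3|17)=-1, (1|17)=+1; (−1)^{2·2·8}·(-1)^2·(+1)^2 = +1.
v=2: v_2(a)=-6, v_2(b)=0; units ≡ 3, 7 (mod 8); ε·ε+αω+βω = 1·1+-6·0+0·1 ≡ 1  ⇒  (a,b)_2 = -1.
v=19: a=19^4·(≡15), b=19^2·(≡13) mod 19; (15|19)=-1, (13|19)=-1; (−1)^{4·2·9}·(-1)^2·(-1)^4 = +1.
v=5: a=5^0·(≡3), b=5^1·(≡3) mod 5; (3|5)=-1, (3|5)=-1; (−1)^{0·1·2}·(-1)^1·(-1)^0 = -1.
v=∞: 3 > 0 and 15 > 0  ⇒  (a,b)_∞ = +1.
v=3: a=3^-3·(≡1), b=3^-1·(≡2) mod 3; (1|3)=+1, (2|3)=-1; (−1)^{-3·-1·1}·(+1)^-1·(-1)^-3 = +1.
v=11: a=11^-2·(≡3), b=11^-2·(≡3) mod 11; (3|11)=+1, (3|11)=+1; (−1)^{-2·-2·5}·(+1)^-2·(+1)^-2 = +1.
Ram(3, 15) = {2, 5}; no ℚ_2-point on the conic.

[2, 5]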